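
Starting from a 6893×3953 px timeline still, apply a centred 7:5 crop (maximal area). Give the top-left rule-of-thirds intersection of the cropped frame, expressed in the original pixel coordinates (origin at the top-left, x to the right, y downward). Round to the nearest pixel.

6893/3953 > 7/5, so the 7:5 crop keeps the full height 3953 and trims width to 3953 × 7/5 = 5534.20 px.
Left offset = (6893 − 5534.20)/2 = 679.40 px; top offset = 0.
Top-left is one-third across and one-third down within the crop:
x = 679.40 + 1 × 5534.20/3 ≈ 2524; y = 0.00 + 1 × 3953.00/3 ≈ 1318.

x = 2524 px, y = 1318 px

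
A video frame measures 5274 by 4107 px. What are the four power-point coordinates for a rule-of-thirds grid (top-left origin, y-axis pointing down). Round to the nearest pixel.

(1758, 1369), (3516, 1369), (1758, 2738), (3516, 2738)

One third of 5274 is 1758; one third of 4107 is 1369.
Vertical third lines at x = 1758 and x = 3516; horizontal third lines at y = 1369 and y = 2738.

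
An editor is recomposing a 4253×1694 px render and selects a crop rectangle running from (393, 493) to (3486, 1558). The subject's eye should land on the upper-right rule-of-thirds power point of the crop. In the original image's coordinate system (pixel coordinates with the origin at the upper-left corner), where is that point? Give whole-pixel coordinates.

x = 2455 px, y = 848 px

Crop width = 3486 − 393 = 3093 px; one third is 1031.00 px.
Crop height = 1558 − 493 = 1065 px; one third is 355.00 px.
The upper-right point is two-thirds across and one-third down within the crop:
x = 393 + 2 × 1031.00 ≈ 2455; y = 493 + 1 × 355.00 ≈ 848.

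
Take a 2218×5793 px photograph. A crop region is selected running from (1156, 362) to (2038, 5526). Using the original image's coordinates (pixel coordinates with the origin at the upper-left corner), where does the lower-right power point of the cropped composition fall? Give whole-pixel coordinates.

x = 1744 px, y = 3805 px

Crop width = 2038 − 1156 = 882 px; one third is 294.00 px.
Crop height = 5526 − 362 = 5164 px; one third is 1721.33 px.
The lower-right point is two-thirds across and two-thirds down within the crop:
x = 1156 + 2 × 294.00 ≈ 1744; y = 362 + 2 × 1721.33 ≈ 3805.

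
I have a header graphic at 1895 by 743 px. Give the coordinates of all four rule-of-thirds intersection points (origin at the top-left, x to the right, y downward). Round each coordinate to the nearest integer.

(632, 248), (1263, 248), (632, 495), (1263, 495)

One third of 1895 is 631.67; one third of 743 is 247.67.
Vertical third lines at x = 632 and x = 1263; horizontal third lines at y = 248 and y = 495.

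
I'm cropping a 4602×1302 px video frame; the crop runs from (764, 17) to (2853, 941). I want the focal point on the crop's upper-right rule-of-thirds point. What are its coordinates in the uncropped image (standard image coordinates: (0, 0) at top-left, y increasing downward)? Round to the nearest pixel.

Crop width = 2853 − 764 = 2089 px; one third is 696.33 px.
Crop height = 941 − 17 = 924 px; one third is 308.00 px.
The upper-right point is two-thirds across and one-third down within the crop:
x = 764 + 2 × 696.33 ≈ 2157; y = 17 + 1 × 308.00 ≈ 325.

x = 2157 px, y = 325 px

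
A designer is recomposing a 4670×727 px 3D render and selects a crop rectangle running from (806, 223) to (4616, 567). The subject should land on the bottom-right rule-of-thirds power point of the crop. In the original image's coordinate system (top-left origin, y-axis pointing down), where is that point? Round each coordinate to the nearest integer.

Crop width = 4616 − 806 = 3810 px; one third is 1270.00 px.
Crop height = 567 − 223 = 344 px; one third is 114.67 px.
The bottom-right point is two-thirds across and two-thirds down within the crop:
x = 806 + 2 × 1270.00 ≈ 3346; y = 223 + 2 × 114.67 ≈ 452.

(3346, 452)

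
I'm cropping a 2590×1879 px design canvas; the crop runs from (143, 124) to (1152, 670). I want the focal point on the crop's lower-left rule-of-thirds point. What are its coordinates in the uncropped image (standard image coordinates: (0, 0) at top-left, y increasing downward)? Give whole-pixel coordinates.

(479, 488)

Crop width = 1152 − 143 = 1009 px; one third is 336.33 px.
Crop height = 670 − 124 = 546 px; one third is 182.00 px.
The lower-left point is one-third across and two-thirds down within the crop:
x = 143 + 1 × 336.33 ≈ 479; y = 124 + 2 × 182.00 ≈ 488.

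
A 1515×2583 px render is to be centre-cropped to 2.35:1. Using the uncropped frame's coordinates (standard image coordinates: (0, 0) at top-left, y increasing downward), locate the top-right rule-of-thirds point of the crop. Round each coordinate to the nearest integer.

(1010, 1184)

1515/2583 < 2.35/1, so the 2.35:1 crop keeps the full width 1515 and trims height to 1515 × 1/2.35 = 644.68 px.
Top offset = (2583 − 644.68)/2 = 969.16 px; left offset = 0.
Top-right is two-thirds across and one-third down within the crop:
x = 0.00 + 2 × 1515.00/3 ≈ 1010; y = 969.16 + 1 × 644.68/3 ≈ 1184.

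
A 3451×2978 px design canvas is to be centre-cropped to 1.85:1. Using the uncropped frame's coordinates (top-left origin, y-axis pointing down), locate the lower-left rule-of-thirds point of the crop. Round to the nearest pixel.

3451/2978 < 1.85/1, so the 1.85:1 crop keeps the full width 3451 and trims height to 3451 × 1/1.85 = 1865.41 px.
Top offset = (2978 − 1865.41)/2 = 556.30 px; left offset = 0.
Lower-left is one-third across and two-thirds down within the crop:
x = 0.00 + 1 × 3451.00/3 ≈ 1150; y = 556.30 + 2 × 1865.41/3 ≈ 1800.

(1150, 1800)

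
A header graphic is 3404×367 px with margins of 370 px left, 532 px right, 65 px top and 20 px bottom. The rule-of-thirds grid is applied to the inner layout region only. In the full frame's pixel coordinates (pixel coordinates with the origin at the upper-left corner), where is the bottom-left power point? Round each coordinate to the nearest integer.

Content width = 3404 − 370 − 532 = 2502 px; content height = 367 − 65 − 20 = 282 px.
Bottom-left is one-third across and two-thirds down within the inner layout region.
x = 370 + 1 × 2502/3 = 370 + 834.00 ≈ 1204
y = 65 + 2 × 282/3 = 65 + 188.00 ≈ 253

x = 1204 px, y = 253 px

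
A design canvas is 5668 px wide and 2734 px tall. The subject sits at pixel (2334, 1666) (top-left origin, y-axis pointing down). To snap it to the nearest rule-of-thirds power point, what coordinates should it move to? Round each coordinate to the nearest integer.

(1889, 1823)

Third lines: x ∈ {1889, 3779}, y ∈ {911, 1823}.
2334 is closer to x = 1889; 1666 is closer to y = 1823.
So the nearest intersection is the lower-left power point.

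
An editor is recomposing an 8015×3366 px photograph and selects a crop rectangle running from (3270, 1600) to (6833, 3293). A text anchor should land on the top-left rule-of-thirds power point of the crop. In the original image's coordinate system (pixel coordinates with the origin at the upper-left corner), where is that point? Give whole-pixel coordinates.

Crop width = 6833 − 3270 = 3563 px; one third is 1187.67 px.
Crop height = 3293 − 1600 = 1693 px; one third is 564.33 px.
The top-left point is one-third across and one-third down within the crop:
x = 3270 + 1 × 1187.67 ≈ 4458; y = 1600 + 1 × 564.33 ≈ 2164.

(4458, 2164)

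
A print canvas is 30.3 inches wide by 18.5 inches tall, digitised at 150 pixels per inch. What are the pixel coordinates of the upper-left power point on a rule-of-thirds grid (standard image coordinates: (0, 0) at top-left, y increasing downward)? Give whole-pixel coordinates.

(1515, 925)

In pixels the canvas is 30.3 × 150 = 4545 wide and 18.5 × 150 = 2775 tall.
The upper-left point is one-third across and one-third down:
x = 1 × 4545/3 ≈ 1515; y = 1 × 2775/3 ≈ 925.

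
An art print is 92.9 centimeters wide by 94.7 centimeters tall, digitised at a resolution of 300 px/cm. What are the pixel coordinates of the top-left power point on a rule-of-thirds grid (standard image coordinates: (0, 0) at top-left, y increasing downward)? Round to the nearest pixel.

In pixels the canvas is 92.9 × 300 = 27870 wide and 94.7 × 300 = 28410 tall.
The top-left point is one-third across and one-third down:
x = 1 × 27870/3 ≈ 9290; y = 1 × 28410/3 ≈ 9470.

x = 9290 px, y = 9470 px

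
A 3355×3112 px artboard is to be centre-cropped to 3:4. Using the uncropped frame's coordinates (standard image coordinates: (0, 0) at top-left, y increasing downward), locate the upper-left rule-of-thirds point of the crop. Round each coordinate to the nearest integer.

x = 1289 px, y = 1037 px

3355/3112 > 3/4, so the 3:4 crop keeps the full height 3112 and trims width to 3112 × 3/4 = 2334.00 px.
Left offset = (3355 − 2334.00)/2 = 510.50 px; top offset = 0.
Upper-left is one-third across and one-third down within the crop:
x = 510.50 + 1 × 2334.00/3 ≈ 1289; y = 0.00 + 1 × 3112.00/3 ≈ 1037.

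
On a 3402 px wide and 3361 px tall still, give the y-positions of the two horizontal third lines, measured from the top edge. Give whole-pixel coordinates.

3361 / 3 = 1120.33, so the horizontal lines sit at one and two thirds of 3361.

y = 1120 px and y = 2241 px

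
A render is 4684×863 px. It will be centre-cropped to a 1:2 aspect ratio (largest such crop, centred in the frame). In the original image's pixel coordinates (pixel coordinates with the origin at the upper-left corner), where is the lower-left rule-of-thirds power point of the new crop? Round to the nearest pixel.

(2270, 575)

4684/863 > 1/2, so the 1:2 crop keeps the full height 863 and trims width to 863 × 1/2 = 431.50 px.
Left offset = (4684 − 431.50)/2 = 2126.25 px; top offset = 0.
Lower-left is one-third across and two-thirds down within the crop:
x = 2126.25 + 1 × 431.50/3 ≈ 2270; y = 0.00 + 2 × 863.00/3 ≈ 575.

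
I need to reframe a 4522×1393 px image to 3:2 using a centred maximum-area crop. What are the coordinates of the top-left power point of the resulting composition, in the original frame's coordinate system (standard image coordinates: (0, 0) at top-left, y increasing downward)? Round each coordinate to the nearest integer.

4522/1393 > 3/2, so the 3:2 crop keeps the full height 1393 and trims width to 1393 × 3/2 = 2089.50 px.
Left offset = (4522 − 2089.50)/2 = 1216.25 px; top offset = 0.
Top-left is one-third across and one-third down within the crop:
x = 1216.25 + 1 × 2089.50/3 ≈ 1913; y = 0.00 + 1 × 1393.00/3 ≈ 464.

x = 1913 px, y = 464 px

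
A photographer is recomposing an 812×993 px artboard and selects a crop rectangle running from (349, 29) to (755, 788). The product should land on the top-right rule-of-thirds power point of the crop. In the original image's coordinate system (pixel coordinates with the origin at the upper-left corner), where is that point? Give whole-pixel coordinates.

x = 620 px, y = 282 px

Crop width = 755 − 349 = 406 px; one third is 135.33 px.
Crop height = 788 − 29 = 759 px; one third is 253.00 px.
The top-right point is two-thirds across and one-third down within the crop:
x = 349 + 2 × 135.33 ≈ 620; y = 29 + 1 × 253.00 ≈ 282.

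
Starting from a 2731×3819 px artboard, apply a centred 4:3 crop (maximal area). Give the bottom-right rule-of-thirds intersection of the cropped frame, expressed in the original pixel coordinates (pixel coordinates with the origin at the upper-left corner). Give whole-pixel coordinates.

(1821, 2251)

2731/3819 < 4/3, so the 4:3 crop keeps the full width 2731 and trims height to 2731 × 3/4 = 2048.25 px.
Top offset = (3819 − 2048.25)/2 = 885.38 px; left offset = 0.
Bottom-right is two-thirds across and two-thirds down within the crop:
x = 0.00 + 2 × 2731.00/3 ≈ 1821; y = 885.38 + 2 × 2048.25/3 ≈ 2251.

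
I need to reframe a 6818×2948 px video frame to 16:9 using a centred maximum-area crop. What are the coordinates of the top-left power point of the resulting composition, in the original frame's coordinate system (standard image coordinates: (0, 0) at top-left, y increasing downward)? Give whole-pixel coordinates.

6818/2948 > 16/9, so the 16:9 crop keeps the full height 2948 and trims width to 2948 × 16/9 = 5240.89 px.
Left offset = (6818 − 5240.89)/2 = 788.56 px; top offset = 0.
Top-left is one-third across and one-third down within the crop:
x = 788.56 + 1 × 5240.89/3 ≈ 2536; y = 0.00 + 1 × 2948.00/3 ≈ 983.

(2536, 983)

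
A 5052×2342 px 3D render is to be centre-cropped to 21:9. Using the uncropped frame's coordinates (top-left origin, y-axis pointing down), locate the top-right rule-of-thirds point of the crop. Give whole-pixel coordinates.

5052/2342 < 21/9, so the 21:9 crop keeps the full width 5052 and trims height to 5052 × 9/21 = 2165.14 px.
Top offset = (2342 − 2165.14)/2 = 88.43 px; left offset = 0.
Top-right is two-thirds across and one-third down within the crop:
x = 0.00 + 2 × 5052.00/3 ≈ 3368; y = 88.43 + 1 × 2165.14/3 ≈ 810.

(3368, 810)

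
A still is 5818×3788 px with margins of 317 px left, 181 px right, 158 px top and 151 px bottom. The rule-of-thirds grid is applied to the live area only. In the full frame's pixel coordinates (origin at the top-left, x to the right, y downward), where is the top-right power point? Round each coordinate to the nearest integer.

Content width = 5818 − 317 − 181 = 5320 px; content height = 3788 − 158 − 151 = 3479 px.
Top-right is two-thirds across and one-third down within the live area.
x = 317 + 2 × 5320/3 = 317 + 3546.67 ≈ 3864
y = 158 + 1 × 3479/3 = 158 + 1159.67 ≈ 1318

x = 3864 px, y = 1318 px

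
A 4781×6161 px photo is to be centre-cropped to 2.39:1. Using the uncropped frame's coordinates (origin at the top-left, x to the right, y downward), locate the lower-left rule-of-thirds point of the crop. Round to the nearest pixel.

(1594, 3414)

4781/6161 < 2.39/1, so the 2.39:1 crop keeps the full width 4781 and trims height to 4781 × 1/2.39 = 2000.42 px.
Top offset = (6161 − 2000.42)/2 = 2080.29 px; left offset = 0.
Lower-left is one-third across and two-thirds down within the crop:
x = 0.00 + 1 × 4781.00/3 ≈ 1594; y = 2080.29 + 2 × 2000.42/3 ≈ 3414.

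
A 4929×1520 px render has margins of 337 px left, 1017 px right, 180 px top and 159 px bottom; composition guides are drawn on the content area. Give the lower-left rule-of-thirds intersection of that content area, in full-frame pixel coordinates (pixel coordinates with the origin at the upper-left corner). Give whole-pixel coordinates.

(1529, 967)

Content width = 4929 − 337 − 1017 = 3575 px; content height = 1520 − 180 − 159 = 1181 px.
Lower-left is one-third across and two-thirds down within the content area.
x = 337 + 1 × 3575/3 = 337 + 1191.67 ≈ 1529
y = 180 + 2 × 1181/3 = 180 + 787.33 ≈ 967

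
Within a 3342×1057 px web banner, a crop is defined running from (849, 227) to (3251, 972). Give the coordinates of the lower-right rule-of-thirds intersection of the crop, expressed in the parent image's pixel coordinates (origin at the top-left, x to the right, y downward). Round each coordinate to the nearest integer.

x = 2450 px, y = 724 px

Crop width = 3251 − 849 = 2402 px; one third is 800.67 px.
Crop height = 972 − 227 = 745 px; one third is 248.33 px.
The lower-right point is two-thirds across and two-thirds down within the crop:
x = 849 + 2 × 800.67 ≈ 2450; y = 227 + 2 × 248.33 ≈ 724.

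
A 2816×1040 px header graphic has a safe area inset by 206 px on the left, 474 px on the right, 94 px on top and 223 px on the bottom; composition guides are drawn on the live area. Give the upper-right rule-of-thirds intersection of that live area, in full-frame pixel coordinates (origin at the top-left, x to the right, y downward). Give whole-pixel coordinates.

x = 1630 px, y = 335 px

Content width = 2816 − 206 − 474 = 2136 px; content height = 1040 − 94 − 223 = 723 px.
Upper-right is two-thirds across and one-third down within the live area.
x = 206 + 2 × 2136/3 = 206 + 1424.00 ≈ 1630
y = 94 + 1 × 723/3 = 94 + 241.00 ≈ 335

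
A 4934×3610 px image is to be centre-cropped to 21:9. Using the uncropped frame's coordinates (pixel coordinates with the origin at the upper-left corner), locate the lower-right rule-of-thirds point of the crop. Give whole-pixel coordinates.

(3289, 2157)

4934/3610 < 21/9, so the 21:9 crop keeps the full width 4934 and trims height to 4934 × 9/21 = 2114.57 px.
Top offset = (3610 − 2114.57)/2 = 747.71 px; left offset = 0.
Lower-right is two-thirds across and two-thirds down within the crop:
x = 0.00 + 2 × 4934.00/3 ≈ 3289; y = 747.71 + 2 × 2114.57/3 ≈ 2157.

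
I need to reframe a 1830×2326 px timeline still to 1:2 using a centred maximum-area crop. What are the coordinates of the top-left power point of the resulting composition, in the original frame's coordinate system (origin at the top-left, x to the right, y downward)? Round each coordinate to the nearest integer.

(721, 775)

1830/2326 > 1/2, so the 1:2 crop keeps the full height 2326 and trims width to 2326 × 1/2 = 1163.00 px.
Left offset = (1830 − 1163.00)/2 = 333.50 px; top offset = 0.
Top-left is one-third across and one-third down within the crop:
x = 333.50 + 1 × 1163.00/3 ≈ 721; y = 0.00 + 1 × 2326.00/3 ≈ 775.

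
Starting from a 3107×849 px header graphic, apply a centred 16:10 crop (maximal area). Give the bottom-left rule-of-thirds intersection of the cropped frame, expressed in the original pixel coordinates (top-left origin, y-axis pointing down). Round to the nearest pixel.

3107/849 > 16/10, so the 16:10 crop keeps the full height 849 and trims width to 849 × 16/10 = 1358.40 px.
Left offset = (3107 − 1358.40)/2 = 874.30 px; top offset = 0.
Bottom-left is one-third across and two-thirds down within the crop:
x = 874.30 + 1 × 1358.40/3 ≈ 1327; y = 0.00 + 2 × 849.00/3 ≈ 566.

x = 1327 px, y = 566 px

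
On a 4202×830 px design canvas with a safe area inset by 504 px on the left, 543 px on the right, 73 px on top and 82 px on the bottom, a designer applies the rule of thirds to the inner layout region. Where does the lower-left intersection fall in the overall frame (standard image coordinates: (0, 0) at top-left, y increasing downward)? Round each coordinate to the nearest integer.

x = 1556 px, y = 523 px

Content width = 4202 − 504 − 543 = 3155 px; content height = 830 − 73 − 82 = 675 px.
Lower-left is one-third across and two-thirds down within the inner layout region.
x = 504 + 1 × 3155/3 = 504 + 1051.67 ≈ 1556
y = 73 + 2 × 675/3 = 73 + 450.00 ≈ 523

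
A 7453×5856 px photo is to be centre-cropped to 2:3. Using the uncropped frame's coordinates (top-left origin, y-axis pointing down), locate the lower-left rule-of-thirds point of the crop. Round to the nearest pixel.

(3076, 3904)

7453/5856 > 2/3, so the 2:3 crop keeps the full height 5856 and trims width to 5856 × 2/3 = 3904.00 px.
Left offset = (7453 − 3904.00)/2 = 1774.50 px; top offset = 0.
Lower-left is one-third across and two-thirds down within the crop:
x = 1774.50 + 1 × 3904.00/3 ≈ 3076; y = 0.00 + 2 × 5856.00/3 ≈ 3904.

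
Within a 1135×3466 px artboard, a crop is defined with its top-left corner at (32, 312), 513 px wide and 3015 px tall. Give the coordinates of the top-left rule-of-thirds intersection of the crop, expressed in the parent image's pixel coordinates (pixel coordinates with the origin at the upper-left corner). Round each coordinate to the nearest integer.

(203, 1317)

One third of the crop width 513 is 171.00 px.
One third of the crop height 3015 is 1005.00 px.
The top-left point is one-third across and one-third down within the crop:
x = 32 + 1 × 171.00 ≈ 203; y = 312 + 1 × 1005.00 ≈ 1317.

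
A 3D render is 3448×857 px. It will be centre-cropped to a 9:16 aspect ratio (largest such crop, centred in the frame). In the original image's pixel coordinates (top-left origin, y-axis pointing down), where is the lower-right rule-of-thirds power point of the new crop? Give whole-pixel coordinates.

(1804, 571)

3448/857 > 9/16, so the 9:16 crop keeps the full height 857 and trims width to 857 × 9/16 = 482.06 px.
Left offset = (3448 − 482.06)/2 = 1482.97 px; top offset = 0.
Lower-right is two-thirds across and two-thirds down within the crop:
x = 1482.97 + 2 × 482.06/3 ≈ 1804; y = 0.00 + 2 × 857.00/3 ≈ 571.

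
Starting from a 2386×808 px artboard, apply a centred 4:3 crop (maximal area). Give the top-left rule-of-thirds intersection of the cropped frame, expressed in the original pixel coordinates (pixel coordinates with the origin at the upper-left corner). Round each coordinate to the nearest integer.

x = 1013 px, y = 269 px

2386/808 > 4/3, so the 4:3 crop keeps the full height 808 and trims width to 808 × 4/3 = 1077.33 px.
Left offset = (2386 − 1077.33)/2 = 654.33 px; top offset = 0.
Top-left is one-third across and one-third down within the crop:
x = 654.33 + 1 × 1077.33/3 ≈ 1013; y = 0.00 + 1 × 808.00/3 ≈ 269.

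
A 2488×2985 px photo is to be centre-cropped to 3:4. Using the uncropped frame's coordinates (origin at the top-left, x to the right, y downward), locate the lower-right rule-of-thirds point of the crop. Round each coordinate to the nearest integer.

2488/2985 > 3/4, so the 3:4 crop keeps the full height 2985 and trims width to 2985 × 3/4 = 2238.75 px.
Left offset = (2488 − 2238.75)/2 = 124.62 px; top offset = 0.
Lower-right is two-thirds across and two-thirds down within the crop:
x = 124.62 + 2 × 2238.75/3 ≈ 1617; y = 0.00 + 2 × 2985.00/3 ≈ 1990.

x = 1617 px, y = 1990 px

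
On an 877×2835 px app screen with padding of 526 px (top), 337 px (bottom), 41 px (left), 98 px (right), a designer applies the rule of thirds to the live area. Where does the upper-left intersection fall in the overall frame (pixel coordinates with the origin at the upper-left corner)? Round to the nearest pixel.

x = 287 px, y = 1183 px

Content width = 877 − 41 − 98 = 738 px; content height = 2835 − 526 − 337 = 1972 px.
Upper-left is one-third across and one-third down within the live area.
x = 41 + 1 × 738/3 = 41 + 246.00 ≈ 287
y = 526 + 1 × 1972/3 = 526 + 657.33 ≈ 1183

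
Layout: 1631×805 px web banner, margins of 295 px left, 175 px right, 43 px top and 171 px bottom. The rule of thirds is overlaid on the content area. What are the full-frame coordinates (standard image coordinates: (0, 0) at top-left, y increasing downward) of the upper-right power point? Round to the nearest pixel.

(1069, 240)

Content width = 1631 − 295 − 175 = 1161 px; content height = 805 − 43 − 171 = 591 px.
Upper-right is two-thirds across and one-third down within the content area.
x = 295 + 2 × 1161/3 = 295 + 774.00 ≈ 1069
y = 43 + 1 × 591/3 = 43 + 197.00 ≈ 240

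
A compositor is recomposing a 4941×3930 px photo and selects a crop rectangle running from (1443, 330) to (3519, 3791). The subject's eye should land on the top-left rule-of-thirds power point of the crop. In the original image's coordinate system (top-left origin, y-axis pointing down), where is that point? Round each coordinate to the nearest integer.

Crop width = 3519 − 1443 = 2076 px; one third is 692.00 px.
Crop height = 3791 − 330 = 3461 px; one third is 1153.67 px.
The top-left point is one-third across and one-third down within the crop:
x = 1443 + 1 × 692.00 ≈ 2135; y = 330 + 1 × 1153.67 ≈ 1484.

(2135, 1484)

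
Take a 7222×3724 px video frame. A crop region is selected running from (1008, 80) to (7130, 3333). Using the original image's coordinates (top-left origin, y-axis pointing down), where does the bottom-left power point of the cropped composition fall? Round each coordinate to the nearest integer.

Crop width = 7130 − 1008 = 6122 px; one third is 2040.67 px.
Crop height = 3333 − 80 = 3253 px; one third is 1084.33 px.
The bottom-left point is one-third across and two-thirds down within the crop:
x = 1008 + 1 × 2040.67 ≈ 3049; y = 80 + 2 × 1084.33 ≈ 2249.

(3049, 2249)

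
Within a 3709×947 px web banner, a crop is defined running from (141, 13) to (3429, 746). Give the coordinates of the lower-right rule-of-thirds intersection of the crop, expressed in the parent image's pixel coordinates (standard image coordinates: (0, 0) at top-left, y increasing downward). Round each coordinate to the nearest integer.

Crop width = 3429 − 141 = 3288 px; one third is 1096.00 px.
Crop height = 746 − 13 = 733 px; one third is 244.33 px.
The lower-right point is two-thirds across and two-thirds down within the crop:
x = 141 + 2 × 1096.00 ≈ 2333; y = 13 + 2 × 244.33 ≈ 502.

(2333, 502)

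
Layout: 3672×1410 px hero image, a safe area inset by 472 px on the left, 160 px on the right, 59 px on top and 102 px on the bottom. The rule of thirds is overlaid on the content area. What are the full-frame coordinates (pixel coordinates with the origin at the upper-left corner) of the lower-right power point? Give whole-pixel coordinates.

Content width = 3672 − 472 − 160 = 3040 px; content height = 1410 − 59 − 102 = 1249 px.
Lower-right is two-thirds across and two-thirds down within the content area.
x = 472 + 2 × 3040/3 = 472 + 2026.67 ≈ 2499
y = 59 + 2 × 1249/3 = 59 + 832.67 ≈ 892

(2499, 892)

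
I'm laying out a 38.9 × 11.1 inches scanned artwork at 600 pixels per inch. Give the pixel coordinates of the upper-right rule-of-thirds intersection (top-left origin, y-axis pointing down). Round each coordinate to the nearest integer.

x = 15560 px, y = 2220 px

In pixels the canvas is 38.9 × 600 = 23340 wide and 11.1 × 600 = 6660 tall.
The upper-right point is two-thirds across and one-third down:
x = 2 × 23340/3 ≈ 15560; y = 1 × 6660/3 ≈ 2220.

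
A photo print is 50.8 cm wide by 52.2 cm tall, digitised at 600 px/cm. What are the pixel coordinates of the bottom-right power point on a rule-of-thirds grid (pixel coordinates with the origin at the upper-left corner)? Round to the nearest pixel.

In pixels the canvas is 50.8 × 600 = 30480 wide and 52.2 × 600 = 31320 tall.
The bottom-right point is two-thirds across and two-thirds down:
x = 2 × 30480/3 ≈ 20320; y = 2 × 31320/3 ≈ 20880.

(20320, 20880)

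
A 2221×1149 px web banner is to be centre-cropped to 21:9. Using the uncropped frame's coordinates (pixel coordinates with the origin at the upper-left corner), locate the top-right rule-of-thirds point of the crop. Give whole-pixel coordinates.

2221/1149 < 21/9, so the 21:9 crop keeps the full width 2221 and trims height to 2221 × 9/21 = 951.86 px.
Top offset = (1149 − 951.86)/2 = 98.57 px; left offset = 0.
Top-right is two-thirds across and one-third down within the crop:
x = 0.00 + 2 × 2221.00/3 ≈ 1481; y = 98.57 + 1 × 951.86/3 ≈ 416.

(1481, 416)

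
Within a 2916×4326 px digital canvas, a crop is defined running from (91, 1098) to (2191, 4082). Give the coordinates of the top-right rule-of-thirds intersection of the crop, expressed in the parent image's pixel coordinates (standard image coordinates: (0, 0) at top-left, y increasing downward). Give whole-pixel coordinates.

x = 1491 px, y = 2093 px

Crop width = 2191 − 91 = 2100 px; one third is 700.00 px.
Crop height = 4082 − 1098 = 2984 px; one third is 994.67 px.
The top-right point is two-thirds across and one-third down within the crop:
x = 91 + 2 × 700.00 ≈ 1491; y = 1098 + 1 × 994.67 ≈ 2093.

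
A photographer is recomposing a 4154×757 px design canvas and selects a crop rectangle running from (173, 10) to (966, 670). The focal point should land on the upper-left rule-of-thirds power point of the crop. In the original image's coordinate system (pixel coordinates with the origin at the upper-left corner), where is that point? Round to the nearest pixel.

Crop width = 966 − 173 = 793 px; one third is 264.33 px.
Crop height = 670 − 10 = 660 px; one third is 220.00 px.
The upper-left point is one-third across and one-third down within the crop:
x = 173 + 1 × 264.33 ≈ 437; y = 10 + 1 × 220.00 ≈ 230.

(437, 230)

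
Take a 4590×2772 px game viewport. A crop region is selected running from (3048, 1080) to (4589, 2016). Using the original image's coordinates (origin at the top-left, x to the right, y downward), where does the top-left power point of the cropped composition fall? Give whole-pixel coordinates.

x = 3562 px, y = 1392 px

Crop width = 4589 − 3048 = 1541 px; one third is 513.67 px.
Crop height = 2016 − 1080 = 936 px; one third is 312.00 px.
The top-left point is one-third across and one-third down within the crop:
x = 3048 + 1 × 513.67 ≈ 3562; y = 1080 + 1 × 312.00 ≈ 1392.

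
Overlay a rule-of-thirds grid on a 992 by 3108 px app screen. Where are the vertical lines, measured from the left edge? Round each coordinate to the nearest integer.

992 / 3 = 330.67, so the vertical lines sit at one and two thirds of 992.

x = 331 px and x = 661 px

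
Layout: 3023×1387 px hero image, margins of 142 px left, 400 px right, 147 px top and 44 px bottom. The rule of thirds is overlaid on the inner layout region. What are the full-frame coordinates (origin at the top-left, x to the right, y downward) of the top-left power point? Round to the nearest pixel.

x = 969 px, y = 546 px

Content width = 3023 − 142 − 400 = 2481 px; content height = 1387 − 147 − 44 = 1196 px.
Top-left is one-third across and one-third down within the inner layout region.
x = 142 + 1 × 2481/3 = 142 + 827.00 ≈ 969
y = 147 + 1 × 1196/3 = 147 + 398.67 ≈ 546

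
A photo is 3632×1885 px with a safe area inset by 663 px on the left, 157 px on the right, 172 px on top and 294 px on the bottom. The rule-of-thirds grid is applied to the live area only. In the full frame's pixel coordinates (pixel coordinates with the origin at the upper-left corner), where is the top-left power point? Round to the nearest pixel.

Content width = 3632 − 663 − 157 = 2812 px; content height = 1885 − 172 − 294 = 1419 px.
Top-left is one-third across and one-third down within the live area.
x = 663 + 1 × 2812/3 = 663 + 937.33 ≈ 1600
y = 172 + 1 × 1419/3 = 172 + 473.00 ≈ 645

(1600, 645)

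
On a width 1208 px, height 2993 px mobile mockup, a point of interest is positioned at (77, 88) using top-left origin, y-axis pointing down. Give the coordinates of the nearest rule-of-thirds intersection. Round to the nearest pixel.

Third lines: x ∈ {403, 805}, y ∈ {998, 1995}.
77 is closer to x = 403; 88 is closer to y = 998.
So the nearest intersection is the upper-left power point.

x = 403 px, y = 998 px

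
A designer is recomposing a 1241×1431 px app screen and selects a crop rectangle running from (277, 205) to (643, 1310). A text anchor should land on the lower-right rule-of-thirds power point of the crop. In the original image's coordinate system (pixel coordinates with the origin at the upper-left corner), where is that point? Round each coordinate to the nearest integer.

Crop width = 643 − 277 = 366 px; one third is 122.00 px.
Crop height = 1310 − 205 = 1105 px; one third is 368.33 px.
The lower-right point is two-thirds across and two-thirds down within the crop:
x = 277 + 2 × 122.00 ≈ 521; y = 205 + 2 × 368.33 ≈ 942.

x = 521 px, y = 942 px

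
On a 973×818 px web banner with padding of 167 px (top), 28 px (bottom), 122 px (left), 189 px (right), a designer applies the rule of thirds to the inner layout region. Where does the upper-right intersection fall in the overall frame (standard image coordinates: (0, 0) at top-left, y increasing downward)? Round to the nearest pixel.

(563, 375)

Content width = 973 − 122 − 189 = 662 px; content height = 818 − 167 − 28 = 623 px.
Upper-right is two-thirds across and one-third down within the inner layout region.
x = 122 + 2 × 662/3 = 122 + 441.33 ≈ 563
y = 167 + 1 × 623/3 = 167 + 207.67 ≈ 375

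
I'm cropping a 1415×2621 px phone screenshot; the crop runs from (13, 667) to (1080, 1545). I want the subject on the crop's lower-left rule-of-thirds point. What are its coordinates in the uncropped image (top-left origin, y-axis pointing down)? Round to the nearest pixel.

Crop width = 1080 − 13 = 1067 px; one third is 355.67 px.
Crop height = 1545 − 667 = 878 px; one third is 292.67 px.
The lower-left point is one-third across and two-thirds down within the crop:
x = 13 + 1 × 355.67 ≈ 369; y = 667 + 2 × 292.67 ≈ 1252.

(369, 1252)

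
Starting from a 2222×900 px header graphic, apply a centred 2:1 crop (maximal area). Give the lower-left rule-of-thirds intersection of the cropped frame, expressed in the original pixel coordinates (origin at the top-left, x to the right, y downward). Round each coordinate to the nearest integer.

(811, 600)

2222/900 > 2/1, so the 2:1 crop keeps the full height 900 and trims width to 900 × 2/1 = 1800.00 px.
Left offset = (2222 − 1800.00)/2 = 211.00 px; top offset = 0.
Lower-left is one-third across and two-thirds down within the crop:
x = 211.00 + 1 × 1800.00/3 ≈ 811; y = 0.00 + 2 × 900.00/3 ≈ 600.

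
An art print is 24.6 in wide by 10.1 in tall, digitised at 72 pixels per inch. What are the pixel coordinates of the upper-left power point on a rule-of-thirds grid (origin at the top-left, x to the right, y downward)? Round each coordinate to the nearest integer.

In pixels the canvas is 24.6 × 72 = 1771.2 wide and 10.1 × 72 = 727.2 tall.
The upper-left point is one-third across and one-third down:
x = 1 × 1771.2/3 ≈ 590; y = 1 × 727.2/3 ≈ 242.

(590, 242)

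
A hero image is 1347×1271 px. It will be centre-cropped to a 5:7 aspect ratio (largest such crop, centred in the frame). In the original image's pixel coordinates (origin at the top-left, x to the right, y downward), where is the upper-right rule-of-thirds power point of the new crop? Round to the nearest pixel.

(825, 424)

1347/1271 > 5/7, so the 5:7 crop keeps the full height 1271 and trims width to 1271 × 5/7 = 907.86 px.
Left offset = (1347 − 907.86)/2 = 219.57 px; top offset = 0.
Upper-right is two-thirds across and one-third down within the crop:
x = 219.57 + 2 × 907.86/3 ≈ 825; y = 0.00 + 1 × 1271.00/3 ≈ 424.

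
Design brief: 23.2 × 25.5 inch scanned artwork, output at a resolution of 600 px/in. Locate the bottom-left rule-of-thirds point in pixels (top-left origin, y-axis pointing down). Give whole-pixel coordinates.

In pixels the canvas is 23.2 × 600 = 13920 wide and 25.5 × 600 = 15300 tall.
The bottom-left point is one-third across and two-thirds down:
x = 1 × 13920/3 ≈ 4640; y = 2 × 15300/3 ≈ 10200.

x = 4640 px, y = 10200 px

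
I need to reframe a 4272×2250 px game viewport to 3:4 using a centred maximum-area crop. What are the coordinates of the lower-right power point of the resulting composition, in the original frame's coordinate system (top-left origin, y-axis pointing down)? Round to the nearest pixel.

4272/2250 > 3/4, so the 3:4 crop keeps the full height 2250 and trims width to 2250 × 3/4 = 1687.50 px.
Left offset = (4272 − 1687.50)/2 = 1292.25 px; top offset = 0.
Lower-right is two-thirds across and two-thirds down within the crop:
x = 1292.25 + 2 × 1687.50/3 ≈ 2417; y = 0.00 + 2 × 2250.00/3 ≈ 1500.

x = 2417 px, y = 1500 px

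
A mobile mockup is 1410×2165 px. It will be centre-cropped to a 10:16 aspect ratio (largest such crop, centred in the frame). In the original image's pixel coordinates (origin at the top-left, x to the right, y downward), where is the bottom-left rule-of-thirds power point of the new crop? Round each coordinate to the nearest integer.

1410/2165 > 10/16, so the 10:16 crop keeps the full height 2165 and trims width to 2165 × 10/16 = 1353.12 px.
Left offset = (1410 − 1353.12)/2 = 28.44 px; top offset = 0.
Bottom-left is one-third across and two-thirds down within the crop:
x = 28.44 + 1 × 1353.12/3 ≈ 479; y = 0.00 + 2 × 2165.00/3 ≈ 1443.

x = 479 px, y = 1443 px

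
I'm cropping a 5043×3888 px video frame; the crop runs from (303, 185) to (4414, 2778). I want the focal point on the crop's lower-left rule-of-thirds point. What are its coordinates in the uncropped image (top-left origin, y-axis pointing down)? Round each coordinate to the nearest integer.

Crop width = 4414 − 303 = 4111 px; one third is 1370.33 px.
Crop height = 2778 − 185 = 2593 px; one third is 864.33 px.
The lower-left point is one-third across and two-thirds down within the crop:
x = 303 + 1 × 1370.33 ≈ 1673; y = 185 + 2 × 864.33 ≈ 1914.

(1673, 1914)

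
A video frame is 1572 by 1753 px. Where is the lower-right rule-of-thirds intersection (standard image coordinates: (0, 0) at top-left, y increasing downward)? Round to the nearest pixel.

(1048, 1169)

The lower-right point sits two-thirds of the way across and two-thirds of the way down.
x = 2 × 1572/3 ≈ 1048; y = 2 × 1753/3 ≈ 1169.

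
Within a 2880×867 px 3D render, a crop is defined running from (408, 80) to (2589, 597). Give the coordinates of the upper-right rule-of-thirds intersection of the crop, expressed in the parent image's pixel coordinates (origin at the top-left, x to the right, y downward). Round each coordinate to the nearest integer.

(1862, 252)

Crop width = 2589 − 408 = 2181 px; one third is 727.00 px.
Crop height = 597 − 80 = 517 px; one third is 172.33 px.
The upper-right point is two-thirds across and one-third down within the crop:
x = 408 + 2 × 727.00 ≈ 1862; y = 80 + 1 × 172.33 ≈ 252.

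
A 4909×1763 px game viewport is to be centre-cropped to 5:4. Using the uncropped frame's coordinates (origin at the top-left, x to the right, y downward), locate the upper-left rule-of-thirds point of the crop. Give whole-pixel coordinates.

4909/1763 > 5/4, so the 5:4 crop keeps the full height 1763 and trims width to 1763 × 5/4 = 2203.75 px.
Left offset = (4909 − 2203.75)/2 = 1352.62 px; top offset = 0.
Upper-left is one-third across and one-third down within the crop:
x = 1352.62 + 1 × 2203.75/3 ≈ 2087; y = 0.00 + 1 × 1763.00/3 ≈ 588.

x = 2087 px, y = 588 px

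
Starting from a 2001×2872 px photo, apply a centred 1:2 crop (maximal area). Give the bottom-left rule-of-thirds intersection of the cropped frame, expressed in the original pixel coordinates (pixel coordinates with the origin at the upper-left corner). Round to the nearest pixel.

2001/2872 > 1/2, so the 1:2 crop keeps the full height 2872 and trims width to 2872 × 1/2 = 1436.00 px.
Left offset = (2001 − 1436.00)/2 = 282.50 px; top offset = 0.
Bottom-left is one-third across and two-thirds down within the crop:
x = 282.50 + 1 × 1436.00/3 ≈ 761; y = 0.00 + 2 × 2872.00/3 ≈ 1915.

(761, 1915)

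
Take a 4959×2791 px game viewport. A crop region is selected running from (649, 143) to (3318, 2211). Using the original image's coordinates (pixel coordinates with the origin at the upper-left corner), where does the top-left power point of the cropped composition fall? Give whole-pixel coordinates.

(1539, 832)

Crop width = 3318 − 649 = 2669 px; one third is 889.67 px.
Crop height = 2211 − 143 = 2068 px; one third is 689.33 px.
The top-left point is one-third across and one-third down within the crop:
x = 649 + 1 × 889.67 ≈ 1539; y = 143 + 1 × 689.33 ≈ 832.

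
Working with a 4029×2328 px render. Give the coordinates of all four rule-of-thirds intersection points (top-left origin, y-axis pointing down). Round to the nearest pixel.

One third of 4029 is 1343; one third of 2328 is 776.
Vertical third lines at x = 1343 and x = 2686; horizontal third lines at y = 776 and y = 1552.

(1343, 776), (2686, 776), (1343, 1552), (2686, 1552)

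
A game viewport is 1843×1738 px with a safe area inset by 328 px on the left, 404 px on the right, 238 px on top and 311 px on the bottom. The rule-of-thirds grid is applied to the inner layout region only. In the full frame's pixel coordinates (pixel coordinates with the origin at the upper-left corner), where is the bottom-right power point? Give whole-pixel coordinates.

Content width = 1843 − 328 − 404 = 1111 px; content height = 1738 − 238 − 311 = 1189 px.
Bottom-right is two-thirds across and two-thirds down within the inner layout region.
x = 328 + 2 × 1111/3 = 328 + 740.67 ≈ 1069
y = 238 + 2 × 1189/3 = 238 + 792.67 ≈ 1031

x = 1069 px, y = 1031 px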